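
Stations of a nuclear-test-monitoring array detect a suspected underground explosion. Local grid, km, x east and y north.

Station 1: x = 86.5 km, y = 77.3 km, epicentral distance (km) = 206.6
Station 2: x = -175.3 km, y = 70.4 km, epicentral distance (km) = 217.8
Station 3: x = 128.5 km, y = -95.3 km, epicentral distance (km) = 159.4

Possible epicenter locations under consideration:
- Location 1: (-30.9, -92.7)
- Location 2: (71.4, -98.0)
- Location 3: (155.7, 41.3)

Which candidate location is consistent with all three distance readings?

For each candidate, compare |candidate − station| to the reported distance:
Location 1: residuals Station 1 0.0, Station 2 0.0, Station 3 0.0 → max 0.0 km
Location 2: residuals Station 1 30.7, Station 2 80.9, Station 3 102.2 → max 102.2 km
Location 3: residuals Station 1 128.6, Station 2 114.5, Station 3 20.1 → max 128.6 km
Only Location 1 has all residuals ≈ 0.

Location 1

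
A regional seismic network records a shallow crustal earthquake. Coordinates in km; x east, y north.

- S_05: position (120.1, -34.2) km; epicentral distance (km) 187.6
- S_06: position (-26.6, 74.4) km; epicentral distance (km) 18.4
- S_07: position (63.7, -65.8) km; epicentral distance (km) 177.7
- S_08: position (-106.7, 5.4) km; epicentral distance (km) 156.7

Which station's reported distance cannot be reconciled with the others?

Solve using three stations at a time. Using S_05, S_06, S_07 (subtract circle equations pairwise → linear system) gives (x, y) ≈ (-19.3, 91.3).
Distances from that point to each station vs reported:
  S_05: calculated 187.6 vs reported 187.6 → residual 0.0 km
  S_06: calculated 18.4 vs reported 18.4 → residual 0.0 km
  S_07: calculated 177.7 vs reported 177.7 → residual 0.0 km
  S_08: calculated 122.5 vs reported 156.7 → residual 34.2 km
S_05, S_06, S_07 are mutually consistent (residuals ≈ 0); S_08 is off by 34.2 km.

S_08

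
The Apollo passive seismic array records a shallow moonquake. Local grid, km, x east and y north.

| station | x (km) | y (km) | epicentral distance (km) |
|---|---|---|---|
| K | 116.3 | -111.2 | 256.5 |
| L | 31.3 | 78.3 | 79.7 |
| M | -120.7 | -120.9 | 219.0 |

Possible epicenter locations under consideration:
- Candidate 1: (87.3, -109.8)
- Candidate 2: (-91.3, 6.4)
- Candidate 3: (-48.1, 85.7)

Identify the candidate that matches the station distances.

Candidate 3

For each candidate, compare |candidate − station| to the reported distance:
Candidate 1: residuals K 227.5, L 116.6, M 10.7 → max 227.5 km
Candidate 2: residuals K 17.9, L 62.4, M 88.3 → max 88.3 km
Candidate 3: residuals K 0.0, L 0.0, M 0.0 → max 0.0 km
Only Candidate 3 has all residuals ≈ 0.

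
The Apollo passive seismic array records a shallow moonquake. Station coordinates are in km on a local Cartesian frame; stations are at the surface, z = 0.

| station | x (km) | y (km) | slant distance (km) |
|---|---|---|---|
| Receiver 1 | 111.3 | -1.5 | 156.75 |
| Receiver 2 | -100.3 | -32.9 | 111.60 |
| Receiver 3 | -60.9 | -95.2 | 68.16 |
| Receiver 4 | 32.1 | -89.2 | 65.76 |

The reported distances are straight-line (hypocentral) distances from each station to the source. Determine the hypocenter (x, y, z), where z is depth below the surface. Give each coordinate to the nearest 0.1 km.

Each station gives a sphere (x−x_i)² + (y−y_i)² + z² = d_i² (stations at z=0).
Subtracting the Receiver 1 sphere from Receiver 2 and Receiver 3: z² cancels, leaving linear equations in x and y:
-423.2 x − 62.8 y = 10868.56
-344.4 x − 187.4 y = 20306.69
Solving: x ≈ -13.202, y ≈ -84.097 km (keep extra digits for the depth step; rounded: -13.2, -84.1).
Then from the Receiver 1 sphere: z² = 156.75² − (x − 111.3)² − (y + 1.5)² with x = -13.202, y = -84.097, so z ≈ 47.408 ≈ 47.4 km.

x ≈ -13.2 km, y ≈ -84.1 km, depth ≈ 47.4 km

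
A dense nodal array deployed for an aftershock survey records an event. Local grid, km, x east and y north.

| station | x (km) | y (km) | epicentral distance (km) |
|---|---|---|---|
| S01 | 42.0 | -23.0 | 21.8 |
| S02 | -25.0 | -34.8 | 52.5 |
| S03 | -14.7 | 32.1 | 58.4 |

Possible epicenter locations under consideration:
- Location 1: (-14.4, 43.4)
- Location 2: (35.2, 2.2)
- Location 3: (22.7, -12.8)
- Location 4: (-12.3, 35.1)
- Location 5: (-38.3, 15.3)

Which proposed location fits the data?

Location 3

For each candidate, compare |candidate − station| to the reported distance:
Location 1: residuals S01 65.3, S02 26.4, S03 47.1 → max 65.3 km
Location 2: residuals S01 4.3, S02 18.2, S03 0.2 → max 18.2 km
Location 3: residuals S01 0.0, S02 0.0, S03 0.0 → max 0.0 km
Location 4: residuals S01 57.7, S02 18.5, S03 54.6 → max 57.7 km
Location 5: residuals S01 67.2, S02 0.7, S03 29.4 → max 67.2 km
Only Location 3 has all residuals ≈ 0.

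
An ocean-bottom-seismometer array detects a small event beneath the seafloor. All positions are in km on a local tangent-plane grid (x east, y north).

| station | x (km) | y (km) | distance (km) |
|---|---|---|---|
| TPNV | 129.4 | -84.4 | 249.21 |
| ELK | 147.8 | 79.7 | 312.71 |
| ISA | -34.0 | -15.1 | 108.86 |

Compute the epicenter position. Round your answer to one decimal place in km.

(-119.8, -82.1)

Circle about each station: (x − 129.4)² + (y + 84.4)² = 249.21²; (x − 147.8)² + (y − 79.7)² = 312.71²; (x + 34.0)² + (y + 15.1)² = 108.86².
Subtracting pairs of circle equations eliminates x²+y² and gives linear equations (the radical axes):
36.8 x + 328.2 y = -31352.71
-326.8 x + 138.6 y = 27771.41
Solving the 2×2 system: x ≈ -119.8, y ≈ -82.1 km.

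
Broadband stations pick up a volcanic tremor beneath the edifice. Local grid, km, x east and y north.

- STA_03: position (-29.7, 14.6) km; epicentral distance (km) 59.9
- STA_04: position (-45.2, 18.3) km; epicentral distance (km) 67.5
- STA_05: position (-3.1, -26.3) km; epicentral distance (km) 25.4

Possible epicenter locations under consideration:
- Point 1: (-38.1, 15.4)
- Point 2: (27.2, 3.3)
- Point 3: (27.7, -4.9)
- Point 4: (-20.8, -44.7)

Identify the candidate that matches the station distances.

For each candidate, compare |candidate − station| to the reported distance:
Point 1: residuals STA_03 51.5, STA_04 59.8, STA_05 29.0 → max 59.8 km
Point 2: residuals STA_03 1.9, STA_04 6.4, STA_05 17.0 → max 17.0 km
Point 3: residuals STA_03 0.7, STA_04 9.0, STA_05 12.1 → max 12.1 km
Point 4: residuals STA_03 0.1, STA_04 0.1, STA_05 0.1 → max 0.1 km
Only Point 4 has all residuals ≈ 0.

Point 4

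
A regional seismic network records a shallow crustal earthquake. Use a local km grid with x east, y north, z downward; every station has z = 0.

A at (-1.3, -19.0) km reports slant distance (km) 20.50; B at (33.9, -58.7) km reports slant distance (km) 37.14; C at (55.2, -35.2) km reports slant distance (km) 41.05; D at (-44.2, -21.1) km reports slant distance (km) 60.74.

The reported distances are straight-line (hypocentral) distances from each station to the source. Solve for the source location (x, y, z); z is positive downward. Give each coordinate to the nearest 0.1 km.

x ≈ 15.7 km, y ≈ -27.3 km, depth ≈ 7.9 km

Each station gives a sphere (x−x_i)² + (y−y_i)² + z² = d_i² (stations at z=0).
Subtracting the A sphere from B and C: z² cancels, leaving linear equations in x and y:
70.4 x − 79.4 y = 3273.08
113.0 x − 32.4 y = 2658.54
Solving: x ≈ 15.698, y ≈ -27.304 km (keep extra digits for the depth step; rounded: 15.7, -27.3).
Then from the A sphere: z² = 20.50² − (x + 1.3)² − (y + 19.0)² with x = 15.698, y = -27.304, so z ≈ 7.897 ≈ 7.9 km.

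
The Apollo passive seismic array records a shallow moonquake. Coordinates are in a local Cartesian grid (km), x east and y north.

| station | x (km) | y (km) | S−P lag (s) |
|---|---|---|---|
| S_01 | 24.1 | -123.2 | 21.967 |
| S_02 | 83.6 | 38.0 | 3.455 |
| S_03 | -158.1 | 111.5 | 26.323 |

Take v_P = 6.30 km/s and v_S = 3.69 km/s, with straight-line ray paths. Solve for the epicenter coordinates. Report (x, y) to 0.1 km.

72.0 km east, 66.5 km north

Distance from S−P lag: d = Δt · v_P v_S / (v_P − v_S) = Δt · (6.30·3.69)/(6.30−3.69) ≈ 8.9069·Δt.
So d_S_01 = 195.66, d_S_02 = 30.77, d_S_03 = 234.46 km.
Circle about each station: (x − 24.1)² + (y + 123.2)² = 195.66²; (x − 83.6)² + (y − 38.0)² = 30.77²; (x + 158.1)² + (y − 111.5)² = 234.46².
Subtracting pairs of circle equations eliminates x²+y² and gives linear equations (the radical axes):
119.0 x + 322.4 y = 30009.95
-364.4 x + 469.4 y = 4980.15
Solving the 2×2 system: x ≈ 72.0, y ≈ 66.5 km.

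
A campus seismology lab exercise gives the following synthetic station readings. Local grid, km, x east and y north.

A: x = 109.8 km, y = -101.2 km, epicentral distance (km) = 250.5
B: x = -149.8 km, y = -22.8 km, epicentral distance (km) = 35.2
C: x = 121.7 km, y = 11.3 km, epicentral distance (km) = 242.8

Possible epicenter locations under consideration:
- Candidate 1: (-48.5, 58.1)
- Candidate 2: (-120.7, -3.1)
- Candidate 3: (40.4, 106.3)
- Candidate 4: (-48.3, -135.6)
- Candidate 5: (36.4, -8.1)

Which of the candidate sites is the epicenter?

Candidate 2

For each candidate, compare |candidate − station| to the reported distance:
Candidate 1: residuals A 25.9, B 94.4, C 66.3 → max 94.4 km
Candidate 2: residuals A 0.0, B 0.1, C 0.0 → max 0.1 km
Candidate 3: residuals A 31.7, B 194.7, C 117.8 → max 194.7 km
Candidate 4: residuals A 88.7, B 116.5, C 18.1 → max 116.5 km
Candidate 5: residuals A 131.9, B 151.6, C 155.3 → max 155.3 km
Only Candidate 2 has all residuals ≈ 0.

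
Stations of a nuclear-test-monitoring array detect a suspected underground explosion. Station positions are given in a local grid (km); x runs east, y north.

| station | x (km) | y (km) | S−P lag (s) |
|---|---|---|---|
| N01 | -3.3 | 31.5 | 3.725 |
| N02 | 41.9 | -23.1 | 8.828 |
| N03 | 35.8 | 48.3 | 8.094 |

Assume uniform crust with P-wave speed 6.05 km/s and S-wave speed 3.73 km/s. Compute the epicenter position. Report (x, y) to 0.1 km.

x ≈ -35.3 km, y ≈ 14.5 km

Distance from S−P lag: d = Δt · v_P v_S / (v_P − v_S) = Δt · (6.05·3.73)/(6.05−3.73) ≈ 9.7269·Δt.
So d_N01 = 36.23, d_N02 = 85.87, d_N03 = 78.73 km.
Circle about each station: (x + 3.3)² + (y − 31.5)² = 36.23²; (x − 41.9)² + (y + 23.1)² = 85.87²; (x − 35.8)² + (y − 48.3)² = 78.73².
Subtracting the N01 equation from the N02 and N03 equations removes the quadratic terms:
90.4 x − 109.2 y = -4774.96
78.2 x + 33.6 y = -2274.41
Solving the 2×2 system: x ≈ -35.3, y ≈ 14.5 km.
Check against N01 (with the unrounded x, y): √((x + 3.3)²+(y − 31.5)²) = 36.25 ≈ 36.23 km. ✓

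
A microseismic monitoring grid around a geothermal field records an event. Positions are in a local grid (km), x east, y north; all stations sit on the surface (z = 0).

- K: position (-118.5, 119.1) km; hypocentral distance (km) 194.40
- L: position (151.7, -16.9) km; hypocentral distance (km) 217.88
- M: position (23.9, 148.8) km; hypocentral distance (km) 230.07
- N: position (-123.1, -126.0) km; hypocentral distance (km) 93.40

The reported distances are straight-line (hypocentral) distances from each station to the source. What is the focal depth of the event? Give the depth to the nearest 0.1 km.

28.0 km

Each station gives a sphere (x−x_i)² + (y−y_i)² + z² = d_i² (stations at z=0).
Subtracting the K sphere from L and M: z² cancels, leaving linear equations in x and y:
540.4 x − 272.0 y = -14608.89
284.8 x + 59.4 y = -20655.25
Solving: x ≈ -59.198, y ≈ -63.902 km (keep extra digits for the depth step; rounded: -59.2, -63.9).
Then from the K sphere: z² = 194.40² − (x + 118.5)² − (y − 119.1)² with x = -59.198, y = -63.902, so z ≈ 28.016 ≈ 28.0 km.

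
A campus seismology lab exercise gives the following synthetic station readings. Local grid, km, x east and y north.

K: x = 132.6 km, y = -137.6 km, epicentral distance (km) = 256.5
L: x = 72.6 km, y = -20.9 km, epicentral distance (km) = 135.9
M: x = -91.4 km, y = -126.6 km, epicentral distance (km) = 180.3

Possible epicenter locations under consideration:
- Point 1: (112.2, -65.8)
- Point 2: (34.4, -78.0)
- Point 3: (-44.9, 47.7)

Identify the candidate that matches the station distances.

For each candidate, compare |candidate − station| to the reported distance:
Point 1: residuals K 181.9, L 76.0, M 32.2 → max 181.9 km
Point 2: residuals K 141.6, L 67.2, M 45.4 → max 141.6 km
Point 3: residuals K 0.1, L 0.2, M 0.1 → max 0.2 km
Only Point 3 has all residuals ≈ 0.

Point 3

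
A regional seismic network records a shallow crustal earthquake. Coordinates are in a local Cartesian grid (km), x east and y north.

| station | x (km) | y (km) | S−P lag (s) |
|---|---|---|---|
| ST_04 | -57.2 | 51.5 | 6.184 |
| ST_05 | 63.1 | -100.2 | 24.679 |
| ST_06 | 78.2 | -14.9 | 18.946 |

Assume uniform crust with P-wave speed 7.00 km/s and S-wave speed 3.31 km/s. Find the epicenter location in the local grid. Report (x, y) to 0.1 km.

Distance from S−P lag: d = Δt · v_P v_S / (v_P − v_S) = Δt · (7.00·3.31)/(7.00−3.31) ≈ 6.2791·Δt.
So d_ST_04 = 38.83, d_ST_05 = 154.96, d_ST_06 = 118.96 km.
Circle about each station: (x + 57.2)² + (y − 51.5)² = 38.83²; (x − 63.1)² + (y + 100.2)² = 154.96²; (x − 78.2)² + (y + 14.9)² = 118.96².
Subtracting pairs of circle equations eliminates x²+y² and gives linear equations (the radical axes):
240.6 x − 303.4 y = -14407.27
270.8 x − 132.8 y = -12230.55
Solving the 2×2 system: x ≈ -35.8, y ≈ 19.1 km.

(-35.8, 19.1)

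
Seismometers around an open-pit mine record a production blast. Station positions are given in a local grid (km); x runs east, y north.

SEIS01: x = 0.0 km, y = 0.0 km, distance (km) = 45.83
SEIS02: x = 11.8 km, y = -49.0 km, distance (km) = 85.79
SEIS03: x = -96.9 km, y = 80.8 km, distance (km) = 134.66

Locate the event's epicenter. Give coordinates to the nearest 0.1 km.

Circle about each station: x² + y² = 45.83²; (x − 11.8)² + (y + 49.0)² = 85.79²; (x + 96.9)² + (y − 80.8)² = 134.66².
Subtracting pairs of circle equations eliminates x²+y² and gives linear equations (the radical axes):
23.6 x − 98.0 y = -2719.30
-193.8 x + 161.6 y = -114.68
Solving the 2×2 system: x ≈ 29.7, y ≈ 34.9 km.

x ≈ 29.7 km, y ≈ 34.9 km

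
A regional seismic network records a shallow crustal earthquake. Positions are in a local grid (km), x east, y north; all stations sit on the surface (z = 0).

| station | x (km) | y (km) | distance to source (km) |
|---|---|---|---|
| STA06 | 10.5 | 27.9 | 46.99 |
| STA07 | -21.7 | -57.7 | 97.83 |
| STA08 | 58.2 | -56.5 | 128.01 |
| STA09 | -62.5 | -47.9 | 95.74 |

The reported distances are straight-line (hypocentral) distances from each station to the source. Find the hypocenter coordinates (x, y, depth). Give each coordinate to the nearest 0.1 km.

x ≈ -25.8 km, y ≈ 35.7 km, depth ≈ 28.8 km

Each station gives a sphere (x−x_i)² + (y−y_i)² + z² = d_i² (stations at z=0).
Subtracting the STA06 sphere from STA07 and STA08: z² cancels, leaving linear equations in x and y:
-64.4 x − 171.2 y = -4451.13
95.4 x − 168.8 y = -8487.67
Solving: x ≈ -25.796, y ≈ 35.703 km (keep extra digits for the depth step; rounded: -25.8, 35.7).
Then from the STA06 sphere: z² = 46.99² − (x − 10.5)² − (y − 27.9)² with x = -25.796, y = 35.703, so z ≈ 28.806 ≈ 28.8 km.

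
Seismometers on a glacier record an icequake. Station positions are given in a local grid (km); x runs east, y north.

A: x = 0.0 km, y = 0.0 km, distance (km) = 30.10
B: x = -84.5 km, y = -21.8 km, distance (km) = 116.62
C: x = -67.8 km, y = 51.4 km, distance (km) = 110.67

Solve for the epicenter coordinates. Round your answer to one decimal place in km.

Circle about each station: x² + y² = 30.10²; (x + 84.5)² + (y + 21.8)² = 116.62²; (x + 67.8)² + (y − 51.4)² = 110.67².
Subtracting pairs of circle equations eliminates x²+y² and gives linear equations (the radical axes):
-169.0 x − 43.6 y = -5078.72
-135.6 x + 102.8 y = -4103.04
Solving the 2×2 system: x ≈ 30.1, y ≈ -0.2 km.
Check against A (with the unrounded x, y): √(x²+y²) = 30.10 ≈ 30.10 km. ✓

(30.1, -0.2)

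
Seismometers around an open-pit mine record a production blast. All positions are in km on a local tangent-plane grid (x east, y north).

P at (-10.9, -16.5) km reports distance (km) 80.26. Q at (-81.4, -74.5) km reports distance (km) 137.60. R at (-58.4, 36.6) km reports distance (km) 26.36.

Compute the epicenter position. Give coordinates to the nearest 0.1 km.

-42.2 km east, 57.4 km north

Circle about each station: (x + 10.9)² + (y + 16.5)² = 80.26²; (x + 81.4)² + (y + 74.5)² = 137.60²; (x + 58.4)² + (y − 36.6)² = 26.36².
Subtracting the P equation from the Q and R equations removes the quadratic terms:
-141.0 x − 116.0 y = -706.94
-95.0 x + 106.2 y = 10105.88
Solving the 2×2 system: x ≈ -42.2, y ≈ 57.4 km.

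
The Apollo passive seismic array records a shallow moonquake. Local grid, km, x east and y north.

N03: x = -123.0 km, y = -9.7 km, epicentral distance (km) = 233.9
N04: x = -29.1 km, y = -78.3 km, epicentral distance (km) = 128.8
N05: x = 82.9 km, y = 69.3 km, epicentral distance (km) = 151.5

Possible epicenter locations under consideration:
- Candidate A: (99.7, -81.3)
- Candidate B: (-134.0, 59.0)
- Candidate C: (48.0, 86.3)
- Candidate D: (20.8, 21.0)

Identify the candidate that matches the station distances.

Candidate A

For each candidate, compare |candidate − station| to the reported distance:
Candidate A: residuals N03 0.0, N04 0.0, N05 0.0 → max 0.0 km
Candidate B: residuals N03 164.3, N04 44.0, N05 65.6 → max 164.3 km
Candidate C: residuals N03 37.8, N04 53.0, N05 112.7 → max 112.7 km
Candidate D: residuals N03 86.9, N04 17.7, N05 72.8 → max 86.9 km
Only Candidate A has all residuals ≈ 0.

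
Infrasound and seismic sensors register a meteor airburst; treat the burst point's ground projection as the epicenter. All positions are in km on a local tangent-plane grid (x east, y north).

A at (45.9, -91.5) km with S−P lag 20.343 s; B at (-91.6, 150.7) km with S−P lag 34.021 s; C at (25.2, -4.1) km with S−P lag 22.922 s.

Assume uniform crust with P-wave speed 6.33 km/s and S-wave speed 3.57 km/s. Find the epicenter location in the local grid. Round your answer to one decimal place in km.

(-116.9, -126.7)

Distance from S−P lag: d = Δt · v_P v_S / (v_P − v_S) = Δt · (6.33·3.57)/(6.33−3.57) ≈ 8.1877·Δt.
So d_A = 166.56, d_B = 278.55, d_C = 187.68 km.
Circle about each station: (x − 45.9)² + (y + 91.5)² = 166.56²; (x + 91.6)² + (y − 150.7)² = 278.55²; (x − 25.2)² + (y + 4.1)² = 187.68².
Subtracting pairs of circle equations eliminates x²+y² and gives linear equations (the radical axes):
-275.0 x + 484.4 y = -29225.88
-41.4 x + 174.8 y = -17308.76
Solving the 2×2 system: x ≈ -116.9, y ≈ -126.7 km.
Check against A (with the unrounded x, y): √((x − 45.9)²+(y + 91.5)²) = 166.59 ≈ 166.56 km. ✓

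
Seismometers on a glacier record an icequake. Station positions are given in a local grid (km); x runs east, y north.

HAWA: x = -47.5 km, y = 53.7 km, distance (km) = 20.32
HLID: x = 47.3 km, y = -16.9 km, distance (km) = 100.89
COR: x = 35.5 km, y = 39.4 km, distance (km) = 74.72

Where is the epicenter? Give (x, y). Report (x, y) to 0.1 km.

-39.1 km east, 35.2 km north

Circle about each station: (x + 47.5)² + (y − 53.7)² = 20.32²; (x − 47.3)² + (y + 16.9)² = 100.89²; (x − 35.5)² + (y − 39.4)² = 74.72².
Subtracting the HAWA equation from the HLID and COR equations removes the quadratic terms:
189.6 x − 141.2 y = -12382.93
166.0 x − 28.6 y = -7497.51
Solving the 2×2 system: x ≈ -39.1, y ≈ 35.2 km.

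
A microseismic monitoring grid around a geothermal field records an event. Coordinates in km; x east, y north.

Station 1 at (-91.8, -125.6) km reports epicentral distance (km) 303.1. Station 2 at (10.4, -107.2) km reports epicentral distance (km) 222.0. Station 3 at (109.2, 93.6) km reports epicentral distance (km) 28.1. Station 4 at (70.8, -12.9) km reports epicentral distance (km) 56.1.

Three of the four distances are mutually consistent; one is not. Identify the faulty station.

Solve using three stations at a time. Using Station 1, Station 2, Station 3 (subtract circle equations pairwise → linear system) gives (x, y) ≈ (132.6, 78.1).
Distances from that point to each station vs reported:
  Station 1: calculated 303.1 vs reported 303.1 → residual 0.0 km
  Station 2: calculated 222.0 vs reported 222.0 → residual 0.0 km
  Station 3: calculated 28.1 vs reported 28.1 → residual 0.0 km
  Station 4: calculated 110.0 vs reported 56.1 → residual 53.9 km
Station 1, Station 2, Station 3 are mutually consistent (residuals ≈ 0); Station 4 is off by 53.9 km.

Station 4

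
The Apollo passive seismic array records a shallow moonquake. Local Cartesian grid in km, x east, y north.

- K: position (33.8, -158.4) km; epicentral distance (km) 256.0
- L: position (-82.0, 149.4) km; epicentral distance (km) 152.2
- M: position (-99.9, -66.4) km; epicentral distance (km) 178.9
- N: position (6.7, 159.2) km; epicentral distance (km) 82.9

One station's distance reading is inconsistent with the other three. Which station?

Solve using three stations at a time. Using K, L, N (subtract circle equations pairwise → linear system) gives (x, y) ≈ (60.6, 96.2).
Distances from that point to each station vs reported:
  K: calculated 256.0 vs reported 256.0 → residual 0.0 km
  L: calculated 152.2 vs reported 152.2 → residual 0.0 km
  M: calculated 228.5 vs reported 178.9 → residual 49.6 km
  N: calculated 82.9 vs reported 82.9 → residual 0.0 km
K, L, N are mutually consistent (residuals ≈ 0); M is off by 49.6 km.

M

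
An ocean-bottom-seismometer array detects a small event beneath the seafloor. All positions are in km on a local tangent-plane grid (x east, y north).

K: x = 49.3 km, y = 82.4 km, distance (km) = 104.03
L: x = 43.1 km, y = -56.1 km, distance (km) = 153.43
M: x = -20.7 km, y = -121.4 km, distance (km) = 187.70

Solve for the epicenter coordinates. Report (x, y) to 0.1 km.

(-53.0, 63.5)

Circle about each station: (x − 49.3)² + (y − 82.4)² = 104.03²; (x − 43.1)² + (y + 56.1)² = 153.43²; (x + 20.7)² + (y + 121.4)² = 187.70².
Subtracting the K equation from the L and M equations removes the quadratic terms:
-12.4 x − 277.0 y = -16933.95
-140.0 x − 407.6 y = -18462.85
Solving the 2×2 system: x ≈ -53.0, y ≈ 63.5 km.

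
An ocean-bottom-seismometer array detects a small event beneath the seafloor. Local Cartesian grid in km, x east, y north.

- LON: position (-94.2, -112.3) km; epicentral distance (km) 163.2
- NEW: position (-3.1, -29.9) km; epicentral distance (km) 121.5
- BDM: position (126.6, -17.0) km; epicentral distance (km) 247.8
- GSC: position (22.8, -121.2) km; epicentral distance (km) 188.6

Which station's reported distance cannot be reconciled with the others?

Solve using three stations at a time. Using NEW, BDM, GSC (subtract circle equations pairwise → linear system) gives (x, y) ≈ (-120.5, 1.4).
Distances from that point to each station vs reported:
  LON: calculated 116.7 vs reported 163.2 → residual 46.5 km
  NEW: calculated 121.5 vs reported 121.5 → residual 0.0 km
  BDM: calculated 247.8 vs reported 247.8 → residual 0.0 km
  GSC: calculated 188.6 vs reported 188.6 → residual 0.0 km
NEW, BDM, GSC are mutually consistent (residuals ≈ 0); LON is off by 46.5 km.

LON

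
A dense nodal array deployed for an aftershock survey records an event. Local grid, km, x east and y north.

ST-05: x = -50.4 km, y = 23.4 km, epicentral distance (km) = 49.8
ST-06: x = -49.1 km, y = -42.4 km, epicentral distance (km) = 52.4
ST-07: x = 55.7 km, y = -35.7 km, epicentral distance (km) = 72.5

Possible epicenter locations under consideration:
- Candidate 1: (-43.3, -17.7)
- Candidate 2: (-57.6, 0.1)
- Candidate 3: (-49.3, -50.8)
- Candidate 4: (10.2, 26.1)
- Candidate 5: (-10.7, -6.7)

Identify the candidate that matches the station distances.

For each candidate, compare |candidate − station| to the reported distance:
Candidate 1: residuals ST-05 8.1, ST-06 27.0, ST-07 28.1 → max 28.1 km
Candidate 2: residuals ST-05 25.4, ST-06 9.1, ST-07 46.3 → max 46.3 km
Candidate 3: residuals ST-05 24.4, ST-06 44.0, ST-07 33.6 → max 44.0 km
Candidate 4: residuals ST-05 10.9, ST-06 38.2, ST-07 4.2 → max 38.2 km
Candidate 5: residuals ST-05 0.0, ST-06 0.0, ST-07 0.0 → max 0.0 km
Only Candidate 5 has all residuals ≈ 0.

Candidate 5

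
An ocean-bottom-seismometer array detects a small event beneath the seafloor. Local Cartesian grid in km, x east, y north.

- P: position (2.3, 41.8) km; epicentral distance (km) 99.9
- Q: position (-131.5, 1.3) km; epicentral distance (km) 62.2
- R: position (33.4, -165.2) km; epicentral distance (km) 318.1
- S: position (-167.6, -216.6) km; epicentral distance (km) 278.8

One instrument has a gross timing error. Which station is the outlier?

R

Solve using three stations at a time. Using P, Q, S (subtract circle equations pairwise → linear system) gives (x, y) ≈ (-97.0, 53.1).
Distances from that point to each station vs reported:
  P: calculated 99.9 vs reported 99.9 → residual 0.0 km
  Q: calculated 62.3 vs reported 62.2 → residual 0.1 km
  R: calculated 254.3 vs reported 318.1 → residual 63.8 km
  S: calculated 278.8 vs reported 278.8 → residual 0.0 km
P, Q, S are mutually consistent (residuals ≈ 0); R is off by 63.8 km.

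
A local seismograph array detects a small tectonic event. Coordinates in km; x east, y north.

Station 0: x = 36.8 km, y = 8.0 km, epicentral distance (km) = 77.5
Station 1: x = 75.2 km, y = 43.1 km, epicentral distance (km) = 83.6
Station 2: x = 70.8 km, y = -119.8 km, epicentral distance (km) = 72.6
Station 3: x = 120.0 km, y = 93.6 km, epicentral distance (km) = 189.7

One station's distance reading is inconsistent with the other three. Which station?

Solve using three stations at a time. Using Station 0, Station 2, Station 3 (subtract circle equations pairwise → linear system) gives (x, y) ≈ (20.2, -67.7).
Distances from that point to each station vs reported:
  Station 0: calculated 77.5 vs reported 77.5 → residual 0.0 km
  Station 1: calculated 123.7 vs reported 83.6 → residual 40.1 km
  Station 2: calculated 72.6 vs reported 72.6 → residual 0.0 km
  Station 3: calculated 189.7 vs reported 189.7 → residual 0.0 km
Station 0, Station 2, Station 3 are mutually consistent (residuals ≈ 0); Station 1 is off by 40.1 km.

Station 1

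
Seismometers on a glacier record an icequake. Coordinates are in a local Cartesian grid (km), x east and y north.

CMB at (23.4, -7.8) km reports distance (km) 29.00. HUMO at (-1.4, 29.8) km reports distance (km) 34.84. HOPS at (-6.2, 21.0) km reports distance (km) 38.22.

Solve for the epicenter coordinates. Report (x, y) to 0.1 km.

Circle about each station: (x − 23.4)² + (y + 7.8)² = 29.00²; (x + 1.4)² + (y − 29.8)² = 34.84²; (x + 6.2)² + (y − 21.0)² = 38.22².
Subtracting the CMB equation from the HUMO and HOPS equations removes the quadratic terms:
-49.6 x + 75.2 y = -91.23
-59.2 x + 57.6 y = -748.73
Solving the 2×2 system: x ≈ 32.0, y ≈ 19.9 km.

32.0 km east, 19.9 km north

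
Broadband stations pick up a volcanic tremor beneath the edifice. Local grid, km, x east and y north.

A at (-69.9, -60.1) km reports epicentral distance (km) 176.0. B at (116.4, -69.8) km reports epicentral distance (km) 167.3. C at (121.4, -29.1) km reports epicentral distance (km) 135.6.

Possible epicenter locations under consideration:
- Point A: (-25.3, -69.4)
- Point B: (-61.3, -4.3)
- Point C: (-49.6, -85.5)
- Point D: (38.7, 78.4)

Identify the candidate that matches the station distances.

Point D

For each candidate, compare |candidate − station| to the reported distance:
Point A: residuals A 130.4, B 25.6, C 16.5 → max 130.4 km
Point B: residuals A 119.5, B 22.1, C 48.8 → max 119.5 km
Point C: residuals A 143.5, B 0.6, C 44.5 → max 143.5 km
Point D: residuals A 0.0, B 0.0, C 0.0 → max 0.0 km
Only Point D has all residuals ≈ 0.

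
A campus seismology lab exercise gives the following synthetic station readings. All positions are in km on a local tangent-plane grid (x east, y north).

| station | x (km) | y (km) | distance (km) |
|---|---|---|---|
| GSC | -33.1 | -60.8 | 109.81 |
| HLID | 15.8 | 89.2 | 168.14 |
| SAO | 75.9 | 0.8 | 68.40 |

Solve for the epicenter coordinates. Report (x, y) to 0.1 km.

(76.5, -67.6)

Circle about each station: (x + 33.1)² + (y + 60.8)² = 109.81²; (x − 15.8)² + (y − 89.2)² = 168.14²; (x − 75.9)² + (y − 0.8)² = 68.40².
Subtracting pairs of circle equations eliminates x²+y² and gives linear equations (the radical axes):
97.8 x + 300.0 y = -12798.79
218.0 x + 123.2 y = 8348.88
Solving the 2×2 system: x ≈ 76.5, y ≈ -67.6 km.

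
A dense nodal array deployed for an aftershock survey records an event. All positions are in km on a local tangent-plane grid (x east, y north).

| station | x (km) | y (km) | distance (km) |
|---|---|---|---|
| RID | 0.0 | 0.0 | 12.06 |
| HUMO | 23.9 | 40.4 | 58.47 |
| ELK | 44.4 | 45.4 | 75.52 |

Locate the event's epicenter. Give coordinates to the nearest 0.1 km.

x ≈ -9.2 km, y ≈ -7.8 km

Circle about each station: x² + y² = 12.06²; (x − 23.9)² + (y − 40.4)² = 58.47²; (x − 44.4)² + (y − 45.4)² = 75.52².
Subtracting the RID equation from the HUMO and ELK equations removes the quadratic terms:
47.8 x + 80.8 y = -1069.93
88.8 x + 90.8 y = -1525.31
Solving the 2×2 system: x ≈ -9.2, y ≈ -7.8 km.
Check against RID (with the unrounded x, y): √(x²+y²) = 12.06 ≈ 12.06 km. ✓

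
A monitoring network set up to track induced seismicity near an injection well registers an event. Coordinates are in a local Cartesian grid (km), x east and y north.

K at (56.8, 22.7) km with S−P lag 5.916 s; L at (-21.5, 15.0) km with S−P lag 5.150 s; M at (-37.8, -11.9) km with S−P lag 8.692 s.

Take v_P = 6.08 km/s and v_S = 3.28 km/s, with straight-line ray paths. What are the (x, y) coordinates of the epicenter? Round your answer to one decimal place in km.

(14.7, 20.9)

Distance from S−P lag: d = Δt · v_P v_S / (v_P − v_S) = Δt · (6.08·3.28)/(6.08−3.28) ≈ 7.1223·Δt.
So d_K = 42.14, d_L = 36.68, d_M = 61.91 km.
Circle about each station: (x − 56.8)² + (y − 22.7)² = 42.14²; (x + 21.5)² + (y − 15.0)² = 36.68²; (x + 37.8)² + (y + 11.9)² = 61.91².
Subtracting pairs of circle equations eliminates x²+y² and gives linear equations (the radical axes):
-156.6 x − 15.4 y = -2623.92
-189.2 x − 69.2 y = -4228.15
Solving the 2×2 system: x ≈ 14.7, y ≈ 20.9 km.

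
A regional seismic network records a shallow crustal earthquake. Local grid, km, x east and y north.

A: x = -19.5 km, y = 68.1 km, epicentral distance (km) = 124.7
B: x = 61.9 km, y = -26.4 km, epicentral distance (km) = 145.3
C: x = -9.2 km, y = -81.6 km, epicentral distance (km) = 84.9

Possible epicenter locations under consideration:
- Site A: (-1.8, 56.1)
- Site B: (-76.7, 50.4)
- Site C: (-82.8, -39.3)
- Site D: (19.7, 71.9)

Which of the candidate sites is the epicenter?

For each candidate, compare |candidate − station| to the reported distance:
Site A: residuals A 103.3, B 41.1, C 53.0 → max 103.3 km
Site B: residuals A 64.8, B 13.2, C 63.4 → max 64.8 km
Site C: residuals A 0.0, B 0.0, C 0.0 → max 0.0 km
Site D: residuals A 85.3, B 38.3, C 71.3 → max 85.3 km
Only Site C has all residuals ≈ 0.

Site C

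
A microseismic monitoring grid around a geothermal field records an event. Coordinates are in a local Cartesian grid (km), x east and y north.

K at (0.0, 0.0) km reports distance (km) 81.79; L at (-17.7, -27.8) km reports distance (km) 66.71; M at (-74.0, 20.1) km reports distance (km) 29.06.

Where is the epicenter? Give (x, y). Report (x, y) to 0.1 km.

x ≈ -81.4 km, y ≈ -8.0 km

Circle about each station: x² + y² = 81.79²; (x + 17.7)² + (y + 27.8)² = 66.71²; (x + 74.0)² + (y − 20.1)² = 29.06².
Subtracting the K equation from the L and M equations removes the quadratic terms:
-35.4 x − 55.6 y = 3325.51
-148.0 x + 40.2 y = 11725.13
Solving the 2×2 system: x ≈ -81.4, y ≈ -8.0 km.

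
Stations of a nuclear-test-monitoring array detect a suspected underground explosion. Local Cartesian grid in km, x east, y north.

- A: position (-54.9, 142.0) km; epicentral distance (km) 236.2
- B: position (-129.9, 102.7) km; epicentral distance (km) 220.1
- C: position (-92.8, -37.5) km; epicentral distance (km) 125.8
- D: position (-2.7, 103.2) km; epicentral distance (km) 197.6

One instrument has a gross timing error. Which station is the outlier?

Solve using three stations at a time. Using A, B, D (subtract circle equations pairwise → linear system) gives (x, y) ≈ (-28.6, -92.9).
Distances from that point to each station vs reported:
  A: calculated 236.4 vs reported 236.2 → residual 0.2 km
  B: calculated 220.3 vs reported 220.1 → residual 0.2 km
  C: calculated 84.8 vs reported 125.8 → residual 41.0 km
  D: calculated 197.8 vs reported 197.6 → residual 0.2 km
A, B, D are mutually consistent (residuals ≈ 0); C is off by 41.0 km.

C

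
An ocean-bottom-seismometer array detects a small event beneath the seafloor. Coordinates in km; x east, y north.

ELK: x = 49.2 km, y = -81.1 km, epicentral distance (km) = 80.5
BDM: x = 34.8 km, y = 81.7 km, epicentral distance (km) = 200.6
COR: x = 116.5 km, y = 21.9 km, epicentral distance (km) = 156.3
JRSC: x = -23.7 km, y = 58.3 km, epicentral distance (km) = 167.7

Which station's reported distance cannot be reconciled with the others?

COR

Solve using three stations at a time. Using ELK, BDM, JRSC (subtract circle equations pairwise → linear system) gives (x, y) ≈ (-26.2, -109.4).
Distances from that point to each station vs reported:
  ELK: calculated 80.6 vs reported 80.5 → residual 0.1 km
  BDM: calculated 200.6 vs reported 200.6 → residual 0.0 km
  COR: calculated 194.0 vs reported 156.3 → residual 37.7 km
  JRSC: calculated 167.7 vs reported 167.7 → residual 0.0 km
ELK, BDM, JRSC are mutually consistent (residuals ≈ 0); COR is off by 37.7 km.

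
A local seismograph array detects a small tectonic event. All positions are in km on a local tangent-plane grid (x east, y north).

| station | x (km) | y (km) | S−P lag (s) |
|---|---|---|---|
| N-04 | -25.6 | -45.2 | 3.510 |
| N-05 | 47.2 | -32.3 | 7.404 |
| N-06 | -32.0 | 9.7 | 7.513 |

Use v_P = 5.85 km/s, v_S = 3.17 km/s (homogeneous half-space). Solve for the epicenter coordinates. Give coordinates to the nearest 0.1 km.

Distance from S−P lag: d = Δt · v_P v_S / (v_P − v_S) = Δt · (5.85·3.17)/(5.85−3.17) ≈ 6.9196·Δt.
So d_N-04 = 24.29, d_N-05 = 51.23, d_N-06 = 51.99 km.
Circle about each station: (x + 25.6)² + (y + 45.2)² = 24.29²; (x − 47.2)² + (y + 32.3)² = 51.23²; (x + 32.0)² + (y − 9.7)² = 51.99².
Subtracting the N-04 equation from the N-05 and N-06 equations removes the quadratic terms:
145.6 x + 25.8 y = -1461.78
-12.8 x + 109.8 y = -3693.27
Solving the 2×2 system: x ≈ -4.0, y ≈ -34.1 km.

(-4.0, -34.1)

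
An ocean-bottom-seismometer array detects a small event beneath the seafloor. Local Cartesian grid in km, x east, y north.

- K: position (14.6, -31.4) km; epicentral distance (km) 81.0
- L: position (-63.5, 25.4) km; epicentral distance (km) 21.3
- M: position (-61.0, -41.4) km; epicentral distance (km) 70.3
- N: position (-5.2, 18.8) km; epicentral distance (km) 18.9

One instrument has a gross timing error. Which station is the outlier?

N

Solve using three stations at a time. Using K, L, M (subtract circle equations pairwise → linear system) gives (x, y) ≈ (-42.2, 26.3).
Distances from that point to each station vs reported:
  K: calculated 81.0 vs reported 81.0 → residual 0.0 km
  L: calculated 21.3 vs reported 21.3 → residual 0.0 km
  M: calculated 70.3 vs reported 70.3 → residual 0.0 km
  N: calculated 37.8 vs reported 18.9 → residual 18.9 km
K, L, M are mutually consistent (residuals ≈ 0); N is off by 18.9 km.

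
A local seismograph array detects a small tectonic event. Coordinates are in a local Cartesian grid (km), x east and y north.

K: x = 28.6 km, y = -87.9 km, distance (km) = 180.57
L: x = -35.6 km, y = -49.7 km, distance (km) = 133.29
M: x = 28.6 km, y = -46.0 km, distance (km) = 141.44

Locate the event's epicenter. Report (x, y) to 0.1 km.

(-28.5, 83.4)

Circle about each station: (x − 28.6)² + (y + 87.9)² = 180.57²; (x + 35.6)² + (y + 49.7)² = 133.29²; (x − 28.6)² + (y + 46.0)² = 141.44².
Subtracting the K equation from the L and M equations removes the quadratic terms:
-128.4 x + 76.4 y = 10032.38
0.0 x + 83.8 y = 6989.84
Solving the 2×2 system: x ≈ -28.5, y ≈ 83.4 km.
Check against K (with the unrounded x, y): √((x − 28.6)²+(y + 87.9)²) = 180.58 ≈ 180.57 km. ✓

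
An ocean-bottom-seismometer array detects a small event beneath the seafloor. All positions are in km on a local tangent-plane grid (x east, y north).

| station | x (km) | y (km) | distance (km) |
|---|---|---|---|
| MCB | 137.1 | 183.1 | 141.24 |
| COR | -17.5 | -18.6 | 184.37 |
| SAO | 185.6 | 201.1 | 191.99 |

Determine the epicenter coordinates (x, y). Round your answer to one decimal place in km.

-3.0 km east, 165.2 km north

Circle about each station: (x − 137.1)² + (y − 183.1)² = 141.24²; (x + 17.5)² + (y + 18.6)² = 184.37²; (x − 185.6)² + (y − 201.1)² = 191.99².
Subtracting the MCB equation from the COR and SAO equations removes the quadratic terms:
-309.2 x − 403.4 y = -65713.37
97.0 x + 36.0 y = 5655.13
Solving the 2×2 system: x ≈ -3.0, y ≈ 165.2 km.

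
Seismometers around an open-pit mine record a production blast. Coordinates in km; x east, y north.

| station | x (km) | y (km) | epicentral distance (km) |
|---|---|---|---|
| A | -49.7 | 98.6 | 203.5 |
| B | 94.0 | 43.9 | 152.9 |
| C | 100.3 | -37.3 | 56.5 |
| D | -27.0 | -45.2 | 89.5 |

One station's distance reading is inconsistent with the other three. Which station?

Solve using three stations at a time. Using A, C, D (subtract circle equations pairwise → linear system) gives (x, y) ≈ (57.6, -74.3).
Distances from that point to each station vs reported:
  A: calculated 203.5 vs reported 203.5 → residual 0.0 km
  B: calculated 123.7 vs reported 152.9 → residual 29.2 km
  C: calculated 56.5 vs reported 56.5 → residual 0.0 km
  D: calculated 89.5 vs reported 89.5 → residual 0.0 km
A, C, D are mutually consistent (residuals ≈ 0); B is off by 29.2 km.

B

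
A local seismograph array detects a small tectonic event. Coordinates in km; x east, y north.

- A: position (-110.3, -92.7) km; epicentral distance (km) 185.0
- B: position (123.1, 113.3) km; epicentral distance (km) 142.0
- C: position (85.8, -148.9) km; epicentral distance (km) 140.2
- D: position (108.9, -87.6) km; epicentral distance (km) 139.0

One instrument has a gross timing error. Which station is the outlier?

D

Solve using three stations at a time. Using A, B, C (subtract circle equations pairwise → linear system) gives (x, y) ≈ (56.1, -11.9).
Distances from that point to each station vs reported:
  A: calculated 185.0 vs reported 185.0 → residual 0.0 km
  B: calculated 142.0 vs reported 142.0 → residual 0.0 km
  C: calculated 140.2 vs reported 140.2 → residual 0.0 km
  D: calculated 92.3 vs reported 139.0 → residual 46.7 km
A, B, C are mutually consistent (residuals ≈ 0); D is off by 46.7 km.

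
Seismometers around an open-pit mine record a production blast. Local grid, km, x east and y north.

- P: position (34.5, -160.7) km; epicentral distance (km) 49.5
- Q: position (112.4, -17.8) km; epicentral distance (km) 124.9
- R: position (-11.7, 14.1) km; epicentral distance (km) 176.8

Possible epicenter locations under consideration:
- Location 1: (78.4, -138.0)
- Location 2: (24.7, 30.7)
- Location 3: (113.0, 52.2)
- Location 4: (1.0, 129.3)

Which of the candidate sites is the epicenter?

For each candidate, compare |candidate − station| to the reported distance:
Location 1: residuals P 0.1, Q 0.0, R 0.0 → max 0.1 km
Location 2: residuals P 142.2, Q 24.7, R 136.8 → max 142.2 km
Location 3: residuals P 177.4, Q 54.9, R 46.4 → max 177.4 km
Location 4: residuals P 242.4, Q 59.6, R 60.9 → max 242.4 km
Only Location 1 has all residuals ≈ 0.

Location 1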